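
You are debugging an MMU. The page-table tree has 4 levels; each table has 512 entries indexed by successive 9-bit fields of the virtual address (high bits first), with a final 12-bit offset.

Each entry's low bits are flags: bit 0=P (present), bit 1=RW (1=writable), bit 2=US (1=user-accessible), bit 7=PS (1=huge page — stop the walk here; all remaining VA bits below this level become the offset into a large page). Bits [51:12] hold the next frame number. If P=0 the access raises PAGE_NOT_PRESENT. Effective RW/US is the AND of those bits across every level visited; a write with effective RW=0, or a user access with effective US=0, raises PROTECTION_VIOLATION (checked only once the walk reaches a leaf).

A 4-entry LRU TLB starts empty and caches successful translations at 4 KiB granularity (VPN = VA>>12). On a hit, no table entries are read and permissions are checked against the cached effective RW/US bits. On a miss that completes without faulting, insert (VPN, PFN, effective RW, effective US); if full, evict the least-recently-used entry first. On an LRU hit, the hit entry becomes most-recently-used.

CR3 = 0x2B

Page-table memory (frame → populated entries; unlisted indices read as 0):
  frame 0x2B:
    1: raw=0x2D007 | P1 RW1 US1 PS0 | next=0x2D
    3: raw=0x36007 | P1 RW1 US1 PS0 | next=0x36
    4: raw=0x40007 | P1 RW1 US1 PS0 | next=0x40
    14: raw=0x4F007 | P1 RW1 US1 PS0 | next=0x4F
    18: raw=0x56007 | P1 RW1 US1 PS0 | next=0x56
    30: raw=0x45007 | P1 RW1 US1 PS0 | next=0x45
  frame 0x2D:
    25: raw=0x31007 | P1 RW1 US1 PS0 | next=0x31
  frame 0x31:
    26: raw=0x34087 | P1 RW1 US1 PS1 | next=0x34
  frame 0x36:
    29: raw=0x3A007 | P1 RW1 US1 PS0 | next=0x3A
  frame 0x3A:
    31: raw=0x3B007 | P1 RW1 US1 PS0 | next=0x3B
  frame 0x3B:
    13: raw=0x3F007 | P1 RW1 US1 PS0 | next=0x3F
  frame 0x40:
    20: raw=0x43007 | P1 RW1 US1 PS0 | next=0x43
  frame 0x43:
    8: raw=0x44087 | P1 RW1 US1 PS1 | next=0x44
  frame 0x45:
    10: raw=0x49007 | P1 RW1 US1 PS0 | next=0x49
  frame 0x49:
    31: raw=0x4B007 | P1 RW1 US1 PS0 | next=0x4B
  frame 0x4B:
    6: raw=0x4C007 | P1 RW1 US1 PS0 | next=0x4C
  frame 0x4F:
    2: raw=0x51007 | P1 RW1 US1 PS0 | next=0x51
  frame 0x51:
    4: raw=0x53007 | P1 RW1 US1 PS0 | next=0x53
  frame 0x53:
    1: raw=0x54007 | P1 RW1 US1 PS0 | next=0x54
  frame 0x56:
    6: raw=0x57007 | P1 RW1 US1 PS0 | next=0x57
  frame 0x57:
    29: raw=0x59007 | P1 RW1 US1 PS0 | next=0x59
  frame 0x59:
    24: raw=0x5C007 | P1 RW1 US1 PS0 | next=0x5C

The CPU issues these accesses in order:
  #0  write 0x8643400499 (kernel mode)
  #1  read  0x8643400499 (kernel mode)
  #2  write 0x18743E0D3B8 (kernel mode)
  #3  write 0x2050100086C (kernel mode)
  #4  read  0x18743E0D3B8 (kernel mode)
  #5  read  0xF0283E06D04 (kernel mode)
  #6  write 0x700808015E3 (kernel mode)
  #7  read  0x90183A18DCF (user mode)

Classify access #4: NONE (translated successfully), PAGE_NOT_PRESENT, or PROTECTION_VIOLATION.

Walk each access:
#0 VA=0x8643400499 (w,kernel):
  lvl0: tbl 0x2B, slot 1 ⇒ 0x2D007 (P1/RW1/US1/PS0)
  lvl1: tbl 0x2D, slot 25 ⇒ 0x31007 (P1/RW1/US1/PS0)
  lvl2: tbl 0x31, slot 26 ⇒ 0x34087 (P1/RW1/US1/PS1)
  ⇒ phys 0x34499 (huge @L2)  [3 reads]
#1 VA=0x8643400499 (r,kernel):
  TLB hit vpn=0x8643400 → PA=0x34499
#2 VA=0x18743E0D3B8 (w,kernel):
  lvl0: tbl 0x2B, slot 3 ⇒ 0x36007 (P1/RW1/US1/PS0)
  lvl1: tbl 0x36, slot 29 ⇒ 0x3A007 (P1/RW1/US1/PS0)
  lvl2: tbl 0x3A, slot 31 ⇒ 0x3B007 (P1/RW1/US1/PS0)
  lvl3: tbl 0x3B, slot 13 ⇒ 0x3F007 (P1/RW1/US1/PS0)
  ⇒ phys 0x3F3B8  [4 reads]
#3 VA=0x2050100086C (w,kernel):
  lvl0: tbl 0x2B, slot 4 ⇒ 0x40007 (P1/RW1/US1/PS0)
  lvl1: tbl 0x40, slot 20 ⇒ 0x43007 (P1/RW1/US1/PS0)
  lvl2: tbl 0x43, slot 8 ⇒ 0x44087 (P1/RW1/US1/PS1)
  ⇒ phys 0x4486C (huge @L2)  [3 reads]
#4 VA=0x18743E0D3B8 (r,kernel):
  TLB hit vpn=0x18743E0D → PA=0x3F3B8
#5 VA=0xF0283E06D04 (r,kernel):
  lvl0: tbl 0x2B, slot 30 ⇒ 0x45007 (P1/RW1/US1/PS0)
  lvl1: tbl 0x45, slot 10 ⇒ 0x49007 (P1/RW1/US1/PS0)
  lvl2: tbl 0x49, slot 31 ⇒ 0x4B007 (P1/RW1/US1/PS0)
  lvl3: tbl 0x4B, slot 6 ⇒ 0x4C007 (P1/RW1/US1/PS0)
  ⇒ phys 0x4CD04  [4 reads]
#6 VA=0x700808015E3 (w,kernel):
  lvl0: tbl 0x2B, slot 14 ⇒ 0x4F007 (P1/RW1/US1/PS0)
  lvl1: tbl 0x4F, slot 2 ⇒ 0x51007 (P1/RW1/US1/PS0)
  lvl2: tbl 0x51, slot 4 ⇒ 0x53007 (P1/RW1/US1/PS0)
  lvl3: tbl 0x53, slot 1 ⇒ 0x54007 (P1/RW1/US1/PS0)
  ⇒ phys 0x545E3  [4 reads]
#7 VA=0x90183A18DCF (r,user):
  lvl0: tbl 0x2B, slot 18 ⇒ 0x56007 (P1/RW1/US1/PS0)
  lvl1: tbl 0x56, slot 6 ⇒ 0x57007 (P1/RW1/US1/PS0)
  lvl2: tbl 0x57, slot 29 ⇒ 0x59007 (P1/RW1/US1/PS0)
  lvl3: tbl 0x59, slot 24 ⇒ 0x5C007 (P1/RW1/US1/PS0)
  ⇒ phys 0x5CDCF  [4 reads]

Access #4 fault: NONE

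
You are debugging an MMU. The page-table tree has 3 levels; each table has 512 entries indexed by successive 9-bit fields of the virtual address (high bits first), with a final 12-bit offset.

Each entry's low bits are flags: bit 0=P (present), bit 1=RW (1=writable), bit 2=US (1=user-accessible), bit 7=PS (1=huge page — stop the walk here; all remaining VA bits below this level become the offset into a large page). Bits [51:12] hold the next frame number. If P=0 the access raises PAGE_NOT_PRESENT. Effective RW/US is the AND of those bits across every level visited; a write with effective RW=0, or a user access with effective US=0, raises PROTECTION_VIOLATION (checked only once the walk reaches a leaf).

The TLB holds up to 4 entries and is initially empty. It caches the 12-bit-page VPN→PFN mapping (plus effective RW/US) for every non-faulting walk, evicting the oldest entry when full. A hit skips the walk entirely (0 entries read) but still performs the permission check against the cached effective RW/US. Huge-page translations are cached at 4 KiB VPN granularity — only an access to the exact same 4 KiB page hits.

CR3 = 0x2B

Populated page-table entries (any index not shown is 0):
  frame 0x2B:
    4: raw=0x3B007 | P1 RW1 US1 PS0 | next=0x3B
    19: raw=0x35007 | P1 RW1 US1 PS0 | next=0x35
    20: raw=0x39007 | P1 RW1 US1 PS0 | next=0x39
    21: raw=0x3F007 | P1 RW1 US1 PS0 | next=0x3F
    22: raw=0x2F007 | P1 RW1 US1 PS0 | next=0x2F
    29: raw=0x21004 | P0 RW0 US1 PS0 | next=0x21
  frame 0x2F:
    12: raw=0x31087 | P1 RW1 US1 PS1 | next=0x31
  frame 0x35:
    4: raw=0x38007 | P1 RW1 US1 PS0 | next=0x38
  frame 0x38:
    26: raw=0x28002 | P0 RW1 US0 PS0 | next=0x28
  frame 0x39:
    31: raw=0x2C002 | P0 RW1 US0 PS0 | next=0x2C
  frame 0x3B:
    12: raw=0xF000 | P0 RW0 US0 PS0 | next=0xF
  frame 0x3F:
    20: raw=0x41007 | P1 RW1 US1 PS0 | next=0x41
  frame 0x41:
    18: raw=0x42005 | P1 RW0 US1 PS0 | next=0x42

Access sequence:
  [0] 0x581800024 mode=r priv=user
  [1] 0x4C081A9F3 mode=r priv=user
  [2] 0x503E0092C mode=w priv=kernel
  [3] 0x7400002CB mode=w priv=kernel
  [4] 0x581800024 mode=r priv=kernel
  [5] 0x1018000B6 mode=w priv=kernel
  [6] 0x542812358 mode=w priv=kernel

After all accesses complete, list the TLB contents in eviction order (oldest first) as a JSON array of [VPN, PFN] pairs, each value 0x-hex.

Walk each access:
#0 VA=0x581800024 (r,user):
  L0 @0x2B[22] → 0x2F007  P=1,RW=1,US=1,PS=0
  L1 @0x2F[12] → 0x31087  P=1,RW=1,US=1,PS=1
  → PA=0x31024 (huge @L1)  (2 entries read)
#1 VA=0x4C081A9F3 (r,user):
  L0 @0x2B[19] → 0x35007  P=1,RW=1,US=1,PS=0
  L1 @0x35[4] → 0x38007  P=1,RW=1,US=1,PS=0
  L2 @0x38[26] → 0x28002  P=0,RW=1,US=0,PS=0
  ✗ PAGE_NOT_PRESENT  [3 reads]
#2 VA=0x503E0092C (w,kernel):
  L0 @0x2B[20] → 0x39007  P=1,RW=1,US=1,PS=0
  L1 @0x39[31] → 0x2C002  P=0,RW=1,US=0,PS=0
  ✗ PAGE_NOT_PRESENT  [2 reads]
#3 VA=0x7400002CB (w,kernel):
  L0 @0x2B[29] → 0x21004  P=0,RW=0,US=1,PS=0
  ✗ PAGE_NOT_PRESENT  [1 reads]
#4 VA=0x581800024 (r,kernel):
  TLB hit vpn=0x581800 → PA=0x31024
#5 VA=0x1018000B6 (w,kernel):
  L0 @0x2B[4] → 0x3B007  P=1,RW=1,US=1,PS=0
  L1 @0x3B[12] → 0xF000  P=0,RW=0,US=0,PS=0
  ✗ PAGE_NOT_PRESENT  [2 reads]
#6 VA=0x542812358 (w,kernel):
  L0 @0x2B[21] → 0x3F007  P=1,RW=1,US=1,PS=0
  L1 @0x3F[20] → 0x41007  P=1,RW=1,US=1,PS=0
  L2 @0x41[18] → 0x42005  P=1,RW=0,US=1,PS=0
  ✗ PROTECTION_VIOLATION  [3 reads]

TLB: [["0x581800", "0x31"]]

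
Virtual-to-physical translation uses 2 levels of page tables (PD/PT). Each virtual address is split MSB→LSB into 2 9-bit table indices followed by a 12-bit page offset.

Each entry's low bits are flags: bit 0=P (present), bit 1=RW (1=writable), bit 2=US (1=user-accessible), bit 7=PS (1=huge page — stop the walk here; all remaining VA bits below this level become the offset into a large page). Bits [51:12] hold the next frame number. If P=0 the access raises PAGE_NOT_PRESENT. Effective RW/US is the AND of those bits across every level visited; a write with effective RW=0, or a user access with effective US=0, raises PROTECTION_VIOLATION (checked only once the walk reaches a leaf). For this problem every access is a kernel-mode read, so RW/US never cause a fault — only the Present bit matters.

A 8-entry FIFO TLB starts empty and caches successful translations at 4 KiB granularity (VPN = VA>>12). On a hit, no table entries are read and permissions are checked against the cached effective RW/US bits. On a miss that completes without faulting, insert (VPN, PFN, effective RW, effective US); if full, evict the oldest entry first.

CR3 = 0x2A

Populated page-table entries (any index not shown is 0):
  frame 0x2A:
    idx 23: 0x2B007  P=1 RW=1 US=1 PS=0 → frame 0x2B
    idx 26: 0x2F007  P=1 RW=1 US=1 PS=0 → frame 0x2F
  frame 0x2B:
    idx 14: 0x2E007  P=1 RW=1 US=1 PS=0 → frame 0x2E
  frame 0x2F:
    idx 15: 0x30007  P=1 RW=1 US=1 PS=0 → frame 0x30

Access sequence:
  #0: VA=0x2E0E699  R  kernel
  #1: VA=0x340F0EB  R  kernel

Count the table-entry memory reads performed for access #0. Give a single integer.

Walk each access:
#0 VA=0x2E0E699 (r,kernel):
  L0 @0x2A[23] → 0x2B007  P=1,RW=1,US=1,PS=0
  L1 @0x2B[14] → 0x2E007  P=1,RW=1,US=1,PS=0
  → PA=0x2E699  (2 entries read)
#1 VA=0x340F0EB (r,kernel):
  L0 @0x2A[26] → 0x2F007  P=1,RW=1,US=1,PS=0
  L1 @0x2F[15] → 0x30007  P=1,RW=1,US=1,PS=0
  → PA=0x300EB  (2 entries read)

Entries read for #0: 2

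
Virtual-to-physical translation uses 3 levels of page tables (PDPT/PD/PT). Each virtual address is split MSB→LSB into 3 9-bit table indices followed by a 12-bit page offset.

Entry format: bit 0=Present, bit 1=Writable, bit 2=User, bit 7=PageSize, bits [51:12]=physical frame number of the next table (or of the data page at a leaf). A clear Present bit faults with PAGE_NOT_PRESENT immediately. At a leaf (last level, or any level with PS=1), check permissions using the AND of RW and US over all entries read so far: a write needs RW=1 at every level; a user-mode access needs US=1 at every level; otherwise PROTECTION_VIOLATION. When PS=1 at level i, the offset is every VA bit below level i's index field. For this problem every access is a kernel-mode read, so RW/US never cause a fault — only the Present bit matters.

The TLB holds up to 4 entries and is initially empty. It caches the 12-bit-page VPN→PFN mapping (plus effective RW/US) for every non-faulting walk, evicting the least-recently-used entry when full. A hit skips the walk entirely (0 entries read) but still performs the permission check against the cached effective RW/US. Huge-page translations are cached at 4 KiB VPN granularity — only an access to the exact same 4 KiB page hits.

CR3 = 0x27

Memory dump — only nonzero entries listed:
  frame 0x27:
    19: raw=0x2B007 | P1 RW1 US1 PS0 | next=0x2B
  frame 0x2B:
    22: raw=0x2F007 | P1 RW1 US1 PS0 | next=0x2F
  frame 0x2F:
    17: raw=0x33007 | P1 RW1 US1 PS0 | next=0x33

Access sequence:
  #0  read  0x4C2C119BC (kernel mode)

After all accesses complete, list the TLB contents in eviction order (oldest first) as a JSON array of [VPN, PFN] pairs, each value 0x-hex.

Per-access translation:
#0 VA=0x4C2C119BC (r,kernel):
  L0: frame=0x27 idx=19 entry=0x2B007 [P=1 RW=1 US=1 PS=0]
  L1: frame=0x2B idx=22 entry=0x2F007 [P=1 RW=1 US=1 PS=0]
  L2: frame=0x2F idx=17 entry=0x33007 [P=1 RW=1 US=1 PS=0]
  ⇒ phys 0x339BC  [3 reads]

TLB: [["0x4C2C11", "0x33"]]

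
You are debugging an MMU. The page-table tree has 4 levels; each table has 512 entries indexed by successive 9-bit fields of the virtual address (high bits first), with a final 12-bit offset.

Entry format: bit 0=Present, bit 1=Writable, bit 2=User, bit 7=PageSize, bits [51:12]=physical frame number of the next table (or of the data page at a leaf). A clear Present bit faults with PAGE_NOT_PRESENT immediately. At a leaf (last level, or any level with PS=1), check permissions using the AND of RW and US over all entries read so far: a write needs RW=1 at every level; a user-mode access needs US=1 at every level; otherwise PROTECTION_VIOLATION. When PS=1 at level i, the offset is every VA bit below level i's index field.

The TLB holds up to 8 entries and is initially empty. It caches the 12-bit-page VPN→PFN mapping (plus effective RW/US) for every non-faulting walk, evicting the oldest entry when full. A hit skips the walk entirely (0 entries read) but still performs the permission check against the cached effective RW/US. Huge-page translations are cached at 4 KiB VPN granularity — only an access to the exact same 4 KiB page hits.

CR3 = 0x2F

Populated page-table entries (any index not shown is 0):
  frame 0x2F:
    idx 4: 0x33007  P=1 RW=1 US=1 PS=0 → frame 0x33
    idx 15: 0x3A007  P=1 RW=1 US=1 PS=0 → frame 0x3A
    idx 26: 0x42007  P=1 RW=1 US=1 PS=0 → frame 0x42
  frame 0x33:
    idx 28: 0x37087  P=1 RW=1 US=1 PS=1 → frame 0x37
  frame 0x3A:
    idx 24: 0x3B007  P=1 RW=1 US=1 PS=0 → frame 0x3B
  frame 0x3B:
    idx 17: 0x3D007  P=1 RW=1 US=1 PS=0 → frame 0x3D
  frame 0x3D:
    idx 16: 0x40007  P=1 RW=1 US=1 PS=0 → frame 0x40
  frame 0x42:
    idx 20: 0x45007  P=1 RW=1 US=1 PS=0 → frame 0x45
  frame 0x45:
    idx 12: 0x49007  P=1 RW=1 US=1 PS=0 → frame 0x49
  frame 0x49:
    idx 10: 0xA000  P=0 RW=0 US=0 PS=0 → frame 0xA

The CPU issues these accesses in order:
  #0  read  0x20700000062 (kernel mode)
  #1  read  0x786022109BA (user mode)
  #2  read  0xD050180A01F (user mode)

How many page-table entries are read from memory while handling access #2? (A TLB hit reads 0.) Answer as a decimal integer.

Trace:
#0 VA=0x20700000062 (r,kernel):
  L0: frame=0x2F idx=4 entry=0x33007 [P=1 RW=1 US=1 PS=0]
  L1: frame=0x33 idx=28 entry=0x37087 [P=1 RW=1 US=1 PS=1]
  ⇒ phys 0x37062 (huge @L1)  [2 reads]
#1 VA=0x786022109BA (r,user):
  L0: frame=0x2F idx=15 entry=0x3A007 [P=1 RW=1 US=1 PS=0]
  L1: frame=0x3A idx=24 entry=0x3B007 [P=1 RW=1 US=1 PS=0]
  L2: frame=0x3B idx=17 entry=0x3D007 [P=1 RW=1 US=1 PS=0]
  L3: frame=0x3D idx=16 entry=0x40007 [P=1 RW=1 US=1 PS=0]
  ⇒ phys 0x409BA  [4 reads]
#2 VA=0xD050180A01F (r,user):
  L0: frame=0x2F idx=26 entry=0x42007 [P=1 RW=1 US=1 PS=0]
  L1: frame=0x42 idx=20 entry=0x45007 [P=1 RW=1 US=1 PS=0]
  L2: frame=0x45 idx=12 entry=0x49007 [P=1 RW=1 US=1 PS=0]
  L3: frame=0x49 idx=10 entry=0xA000 [P=0 RW=0 US=0 PS=0]
  ✗ PAGE_NOT_PRESENT  [4 reads]

Entries read for #2: 4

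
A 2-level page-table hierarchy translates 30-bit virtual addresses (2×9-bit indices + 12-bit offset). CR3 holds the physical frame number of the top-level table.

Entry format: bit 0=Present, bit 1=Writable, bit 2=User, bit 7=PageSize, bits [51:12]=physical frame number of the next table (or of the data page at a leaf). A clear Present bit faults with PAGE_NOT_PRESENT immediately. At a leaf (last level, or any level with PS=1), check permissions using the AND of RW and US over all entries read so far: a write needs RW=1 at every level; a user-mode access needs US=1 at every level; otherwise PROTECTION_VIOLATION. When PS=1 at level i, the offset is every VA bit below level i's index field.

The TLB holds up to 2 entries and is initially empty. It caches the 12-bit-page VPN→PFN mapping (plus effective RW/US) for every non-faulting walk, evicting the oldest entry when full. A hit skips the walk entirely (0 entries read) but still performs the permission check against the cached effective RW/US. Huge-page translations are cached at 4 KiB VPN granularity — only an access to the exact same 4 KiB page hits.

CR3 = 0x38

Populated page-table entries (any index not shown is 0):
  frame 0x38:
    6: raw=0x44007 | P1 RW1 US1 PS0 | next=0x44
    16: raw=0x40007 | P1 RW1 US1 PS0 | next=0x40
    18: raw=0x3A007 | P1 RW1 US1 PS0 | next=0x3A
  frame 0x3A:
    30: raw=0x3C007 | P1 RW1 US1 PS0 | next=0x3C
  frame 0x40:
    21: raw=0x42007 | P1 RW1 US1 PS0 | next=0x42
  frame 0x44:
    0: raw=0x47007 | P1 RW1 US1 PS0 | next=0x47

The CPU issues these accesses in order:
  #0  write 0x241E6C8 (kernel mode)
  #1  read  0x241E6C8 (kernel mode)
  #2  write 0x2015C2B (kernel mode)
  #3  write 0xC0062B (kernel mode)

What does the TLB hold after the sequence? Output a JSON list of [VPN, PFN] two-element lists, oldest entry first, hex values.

Trace:
#0 VA=0x241E6C8 (w,kernel):
  L0: frame=0x38 idx=18 entry=0x3A007 [P=1 RW=1 US=1 PS=0]
  L1: frame=0x3A idx=30 entry=0x3C007 [P=1 RW=1 US=1 PS=0]
  ⇒ phys 0x3C6C8  [2 reads]
#1 VA=0x241E6C8 (r,kernel):
  TLB hit vpn=0x241E → PA=0x3C6C8
#2 VA=0x2015C2B (w,kernel):
  L0: frame=0x38 idx=16 entry=0x40007 [P=1 RW=1 US=1 PS=0]
  L1: frame=0x40 idx=21 entry=0x42007 [P=1 RW=1 US=1 PS=0]
  ⇒ phys 0x42C2B  [2 reads]
#3 VA=0xC0062B (w,kernel):
  L0: frame=0x38 idx=6 entry=0x44007 [P=1 RW=1 US=1 PS=0]
  L1: frame=0x44 idx=0 entry=0x47007 [P=1 RW=1 US=1 PS=0]
  ⇒ phys 0x4762B  [2 reads]

TLB: [["0x2015", "0x42"], ["0xC00", "0x47"]]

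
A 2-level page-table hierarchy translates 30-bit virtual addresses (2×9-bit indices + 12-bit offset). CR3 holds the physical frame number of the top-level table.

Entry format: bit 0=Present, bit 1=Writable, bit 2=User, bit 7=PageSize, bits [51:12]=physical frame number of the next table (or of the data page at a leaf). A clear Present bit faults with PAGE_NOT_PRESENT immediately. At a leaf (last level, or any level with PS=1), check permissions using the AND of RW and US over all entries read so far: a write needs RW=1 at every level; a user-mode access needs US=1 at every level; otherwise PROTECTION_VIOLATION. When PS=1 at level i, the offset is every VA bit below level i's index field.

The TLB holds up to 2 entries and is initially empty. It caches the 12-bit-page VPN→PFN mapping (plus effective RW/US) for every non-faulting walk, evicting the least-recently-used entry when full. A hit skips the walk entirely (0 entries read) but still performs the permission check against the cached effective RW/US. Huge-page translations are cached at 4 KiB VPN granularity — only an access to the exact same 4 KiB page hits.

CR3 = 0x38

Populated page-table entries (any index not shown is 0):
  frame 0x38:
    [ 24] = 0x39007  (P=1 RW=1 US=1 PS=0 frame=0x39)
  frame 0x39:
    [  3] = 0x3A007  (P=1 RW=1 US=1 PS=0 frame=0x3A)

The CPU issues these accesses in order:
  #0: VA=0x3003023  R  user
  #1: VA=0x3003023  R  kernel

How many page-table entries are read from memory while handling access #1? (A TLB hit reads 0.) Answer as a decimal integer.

Walk each access:
#0 VA=0x3003023 (r,user):
  [0] read 0x38 idx=24: raw=0x39007 flags P=1 W=1 U=1 S=0
  [1] read 0x39 idx=3: raw=0x3A007 flags P=1 W=1 U=1 S=0
  ⇒ phys 0x3A023  [2 reads]
#1 VA=0x3003023 (r,kernel):
  TLB hit vpn=0x3003 → PA=0x3A023

Entries read for #1: 0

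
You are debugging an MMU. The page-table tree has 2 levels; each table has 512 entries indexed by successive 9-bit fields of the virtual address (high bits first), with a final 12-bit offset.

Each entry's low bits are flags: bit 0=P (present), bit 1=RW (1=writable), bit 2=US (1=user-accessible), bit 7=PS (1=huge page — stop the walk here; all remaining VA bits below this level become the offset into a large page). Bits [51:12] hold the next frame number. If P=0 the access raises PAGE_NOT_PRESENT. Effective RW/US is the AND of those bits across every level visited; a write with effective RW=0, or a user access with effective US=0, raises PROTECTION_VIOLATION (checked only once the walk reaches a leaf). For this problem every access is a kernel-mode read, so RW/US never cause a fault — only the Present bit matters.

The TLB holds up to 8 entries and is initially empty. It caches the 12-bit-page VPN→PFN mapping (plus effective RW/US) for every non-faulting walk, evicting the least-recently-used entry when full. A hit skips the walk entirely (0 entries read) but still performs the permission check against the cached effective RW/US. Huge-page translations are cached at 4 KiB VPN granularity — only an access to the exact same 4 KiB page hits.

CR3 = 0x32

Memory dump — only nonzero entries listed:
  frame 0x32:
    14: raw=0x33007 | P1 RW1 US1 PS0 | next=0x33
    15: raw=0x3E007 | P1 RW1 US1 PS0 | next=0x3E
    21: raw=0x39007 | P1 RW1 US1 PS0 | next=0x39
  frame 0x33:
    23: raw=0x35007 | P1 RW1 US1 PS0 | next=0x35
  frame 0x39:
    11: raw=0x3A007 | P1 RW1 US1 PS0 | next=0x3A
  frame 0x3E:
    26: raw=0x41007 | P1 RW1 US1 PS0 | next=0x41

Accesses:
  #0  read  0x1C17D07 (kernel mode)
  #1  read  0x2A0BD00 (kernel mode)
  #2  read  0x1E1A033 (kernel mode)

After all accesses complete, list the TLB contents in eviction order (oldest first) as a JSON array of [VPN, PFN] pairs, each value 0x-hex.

Walk each access:
#0 VA=0x1C17D07 (r,kernel):
  [0] read 0x32 idx=14: raw=0x33007 flags P=1 W=1 U=1 S=0
  [1] read 0x33 idx=23: raw=0x35007 flags P=1 W=1 U=1 S=0
  → PA=0x35D07  (2 entries read)
#1 VA=0x2A0BD00 (r,kernel):
  [0] read 0x32 idx=21: raw=0x39007 flags P=1 W=1 U=1 S=0
  [1] read 0x39 idx=11: raw=0x3A007 flags P=1 W=1 U=1 S=0
  → PA=0x3AD00  (2 entries read)
#2 VA=0x1E1A033 (r,kernel):
  [0] read 0x32 idx=15: raw=0x3E007 flags P=1 W=1 U=1 S=0
  [1] read 0x3E idx=26: raw=0x41007 flags P=1 W=1 U=1 S=0
  → PA=0x41033  (2 entries read)

TLB: [["0x1C17", "0x35"], ["0x2A0B", "0x3A"], ["0x1E1A", "0x41"]]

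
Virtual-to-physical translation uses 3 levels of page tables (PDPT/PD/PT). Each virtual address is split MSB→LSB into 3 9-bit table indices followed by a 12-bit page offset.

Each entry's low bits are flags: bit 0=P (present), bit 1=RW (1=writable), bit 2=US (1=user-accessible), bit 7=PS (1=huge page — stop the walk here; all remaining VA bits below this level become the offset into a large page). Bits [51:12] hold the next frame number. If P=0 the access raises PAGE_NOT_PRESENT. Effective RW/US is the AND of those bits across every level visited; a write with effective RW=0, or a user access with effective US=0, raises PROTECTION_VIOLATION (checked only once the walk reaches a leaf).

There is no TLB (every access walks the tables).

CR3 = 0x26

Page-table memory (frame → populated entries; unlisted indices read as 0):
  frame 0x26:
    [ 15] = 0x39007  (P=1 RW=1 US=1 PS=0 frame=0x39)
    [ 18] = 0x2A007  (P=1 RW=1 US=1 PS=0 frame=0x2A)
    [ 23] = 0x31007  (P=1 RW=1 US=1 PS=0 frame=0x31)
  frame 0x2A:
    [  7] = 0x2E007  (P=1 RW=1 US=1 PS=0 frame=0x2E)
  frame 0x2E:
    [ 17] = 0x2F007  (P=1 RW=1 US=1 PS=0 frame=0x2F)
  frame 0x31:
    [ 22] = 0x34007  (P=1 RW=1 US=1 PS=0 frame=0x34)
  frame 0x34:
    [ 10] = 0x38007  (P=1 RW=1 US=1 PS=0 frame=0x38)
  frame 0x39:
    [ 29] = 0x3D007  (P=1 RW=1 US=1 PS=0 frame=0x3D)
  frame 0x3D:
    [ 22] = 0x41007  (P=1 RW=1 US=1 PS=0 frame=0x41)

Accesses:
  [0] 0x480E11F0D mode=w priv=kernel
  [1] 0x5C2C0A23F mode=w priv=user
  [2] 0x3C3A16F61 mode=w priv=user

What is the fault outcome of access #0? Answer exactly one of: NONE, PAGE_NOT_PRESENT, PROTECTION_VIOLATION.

Trace:
#0 VA=0x480E11F0D (w,kernel):
  L0: frame=0x26 idx=18 entry=0x2A007 [P=1 RW=1 US=1 PS=0]
  L1: frame=0x2A idx=7 entry=0x2E007 [P=1 RW=1 US=1 PS=0]
  L2: frame=0x2E idx=17 entry=0x2F007 [P=1 RW=1 US=1 PS=0]
  ✓ 0x2FF0D  — 3 lookups
#1 VA=0x5C2C0A23F (w,user):
  L0: frame=0x26 idx=23 entry=0x31007 [P=1 RW=1 US=1 PS=0]
  L1: frame=0x31 idx=22 entry=0x34007 [P=1 RW=1 US=1 PS=0]
  L2: frame=0x34 idx=10 entry=0x38007 [P=1 RW=1 US=1 PS=0]
  ✓ 0x3823F  — 3 lookups
#2 VA=0x3C3A16F61 (w,user):
  L0: frame=0x26 idx=15 entry=0x39007 [P=1 RW=1 US=1 PS=0]
  L1: frame=0x39 idx=29 entry=0x3D007 [P=1 RW=1 US=1 PS=0]
  L2: frame=0x3D idx=22 entry=0x41007 [P=1 RW=1 US=1 PS=0]
  ✓ 0x41F61  — 3 lookups

Access #0 fault: NONE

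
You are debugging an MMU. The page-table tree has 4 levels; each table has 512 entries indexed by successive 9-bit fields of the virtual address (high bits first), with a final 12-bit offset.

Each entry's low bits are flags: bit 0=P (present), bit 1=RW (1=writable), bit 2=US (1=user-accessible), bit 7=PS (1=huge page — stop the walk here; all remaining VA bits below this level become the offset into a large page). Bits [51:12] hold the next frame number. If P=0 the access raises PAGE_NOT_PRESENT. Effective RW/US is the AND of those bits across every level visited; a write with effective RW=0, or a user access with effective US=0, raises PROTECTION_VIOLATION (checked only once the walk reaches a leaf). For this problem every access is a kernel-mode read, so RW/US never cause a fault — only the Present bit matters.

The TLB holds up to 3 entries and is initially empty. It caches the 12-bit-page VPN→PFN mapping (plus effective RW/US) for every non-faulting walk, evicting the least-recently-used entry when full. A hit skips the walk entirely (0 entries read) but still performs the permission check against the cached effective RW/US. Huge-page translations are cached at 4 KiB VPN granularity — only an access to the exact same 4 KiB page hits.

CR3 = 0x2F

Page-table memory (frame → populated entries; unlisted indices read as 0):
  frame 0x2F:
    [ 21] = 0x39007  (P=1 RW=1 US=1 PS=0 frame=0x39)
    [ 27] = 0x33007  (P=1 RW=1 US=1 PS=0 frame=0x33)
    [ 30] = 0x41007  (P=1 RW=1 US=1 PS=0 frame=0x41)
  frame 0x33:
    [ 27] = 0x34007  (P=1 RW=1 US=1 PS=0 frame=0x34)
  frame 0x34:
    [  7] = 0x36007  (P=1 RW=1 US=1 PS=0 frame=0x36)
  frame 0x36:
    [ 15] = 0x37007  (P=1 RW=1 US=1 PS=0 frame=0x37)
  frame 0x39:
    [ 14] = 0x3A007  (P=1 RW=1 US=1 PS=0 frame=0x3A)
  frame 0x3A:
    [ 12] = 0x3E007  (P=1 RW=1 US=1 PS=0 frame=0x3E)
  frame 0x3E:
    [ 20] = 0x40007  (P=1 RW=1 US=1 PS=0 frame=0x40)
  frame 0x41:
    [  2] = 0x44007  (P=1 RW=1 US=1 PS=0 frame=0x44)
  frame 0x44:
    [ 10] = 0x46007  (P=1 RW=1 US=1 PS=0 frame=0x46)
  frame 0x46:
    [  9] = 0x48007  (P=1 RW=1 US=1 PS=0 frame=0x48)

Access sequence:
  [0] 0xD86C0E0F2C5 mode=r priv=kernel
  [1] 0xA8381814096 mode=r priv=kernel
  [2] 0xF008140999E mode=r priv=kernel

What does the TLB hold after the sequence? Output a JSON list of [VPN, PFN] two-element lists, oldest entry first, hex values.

Trace:
#0 VA=0xD86C0E0F2C5 (r,kernel):
  lvl0: tbl 0x2F, slot 27 ⇒ 0x33007 (P1/RW1/US1/PS0)
  lvl1: tbl 0x33, slot 27 ⇒ 0x34007 (P1/RW1/US1/PS0)
  lvl2: tbl 0x34, slot 7 ⇒ 0x36007 (P1/RW1/US1/PS0)
  lvl3: tbl 0x36, slot 15 ⇒ 0x37007 (P1/RW1/US1/PS0)
  ✓ 0x372C5  — 4 lookups
#1 VA=0xA8381814096 (r,kernel):
  lvl0: tbl 0x2F, slot 21 ⇒ 0x39007 (P1/RW1/US1/PS0)
  lvl1: tbl 0x39, slot 14 ⇒ 0x3A007 (P1/RW1/US1/PS0)
  lvl2: tbl 0x3A, slot 12 ⇒ 0x3E007 (P1/RW1/US1/PS0)
  lvl3: tbl 0x3E, slot 20 ⇒ 0x40007 (P1/RW1/US1/PS0)
  ✓ 0x40096  — 4 lookups
#2 VA=0xF008140999E (r,kernel):
  lvl0: tbl 0x2F, slot 30 ⇒ 0x41007 (P1/RW1/US1/PS0)
  lvl1: tbl 0x41, slot 2 ⇒ 0x44007 (P1/RW1/US1/PS0)
  lvl2: tbl 0x44, slot 10 ⇒ 0x46007 (P1/RW1/US1/PS0)
  lvl3: tbl 0x46, slot 9 ⇒ 0x48007 (P1/RW1/US1/PS0)
  ✓ 0x4899E  — 4 lookups

TLB: [["0xD86C0E0F", "0x37"], ["0xA8381814", "0x40"], ["0xF0081409", "0x48"]]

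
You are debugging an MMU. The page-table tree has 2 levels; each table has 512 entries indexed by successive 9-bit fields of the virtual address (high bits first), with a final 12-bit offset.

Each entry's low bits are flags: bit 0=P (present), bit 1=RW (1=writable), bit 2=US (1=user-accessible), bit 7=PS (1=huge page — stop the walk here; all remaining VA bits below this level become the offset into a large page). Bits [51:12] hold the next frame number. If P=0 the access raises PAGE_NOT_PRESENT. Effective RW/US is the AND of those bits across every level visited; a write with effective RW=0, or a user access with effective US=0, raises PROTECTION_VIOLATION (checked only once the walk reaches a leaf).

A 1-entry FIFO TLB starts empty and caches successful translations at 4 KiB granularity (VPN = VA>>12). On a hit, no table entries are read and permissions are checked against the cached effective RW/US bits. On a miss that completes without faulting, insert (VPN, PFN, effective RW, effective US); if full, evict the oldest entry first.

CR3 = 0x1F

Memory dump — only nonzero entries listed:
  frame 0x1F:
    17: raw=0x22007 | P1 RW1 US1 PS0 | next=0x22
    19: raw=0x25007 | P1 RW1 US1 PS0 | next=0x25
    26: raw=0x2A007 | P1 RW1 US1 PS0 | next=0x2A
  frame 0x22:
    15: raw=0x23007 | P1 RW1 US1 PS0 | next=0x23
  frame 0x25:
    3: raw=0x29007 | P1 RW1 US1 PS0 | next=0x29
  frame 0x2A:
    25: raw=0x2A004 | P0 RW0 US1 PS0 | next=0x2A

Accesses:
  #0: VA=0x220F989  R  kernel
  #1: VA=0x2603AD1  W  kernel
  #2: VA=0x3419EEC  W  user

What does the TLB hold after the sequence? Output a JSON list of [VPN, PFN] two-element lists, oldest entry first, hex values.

Walk each access:
#0 VA=0x220F989 (r,kernel):
  L0 @0x1F[17] → 0x22007  P=1,RW=1,US=1,PS=0
  L1 @0x22[15] → 0x23007  P=1,RW=1,US=1,PS=0
  → PA=0x23989  (2 entries read)
#1 VA=0x2603AD1 (w,kernel):
  L0 @0x1F[19] → 0x25007  P=1,RW=1,US=1,PS=0
  L1 @0x25[3] → 0x29007  P=1,RW=1,US=1,PS=0
  → PA=0x29AD1  (2 entries read)
#2 VA=0x3419EEC (w,user):
  L0 @0x1F[26] → 0x2A007  P=1,RW=1,US=1,PS=0
  L1 @0x2A[25] → 0x2A004  P=0,RW=0,US=1,PS=0
  → PAGE_NOT_PRESENT  (2 entries read)

TLB: [["0x2603", "0x29"]]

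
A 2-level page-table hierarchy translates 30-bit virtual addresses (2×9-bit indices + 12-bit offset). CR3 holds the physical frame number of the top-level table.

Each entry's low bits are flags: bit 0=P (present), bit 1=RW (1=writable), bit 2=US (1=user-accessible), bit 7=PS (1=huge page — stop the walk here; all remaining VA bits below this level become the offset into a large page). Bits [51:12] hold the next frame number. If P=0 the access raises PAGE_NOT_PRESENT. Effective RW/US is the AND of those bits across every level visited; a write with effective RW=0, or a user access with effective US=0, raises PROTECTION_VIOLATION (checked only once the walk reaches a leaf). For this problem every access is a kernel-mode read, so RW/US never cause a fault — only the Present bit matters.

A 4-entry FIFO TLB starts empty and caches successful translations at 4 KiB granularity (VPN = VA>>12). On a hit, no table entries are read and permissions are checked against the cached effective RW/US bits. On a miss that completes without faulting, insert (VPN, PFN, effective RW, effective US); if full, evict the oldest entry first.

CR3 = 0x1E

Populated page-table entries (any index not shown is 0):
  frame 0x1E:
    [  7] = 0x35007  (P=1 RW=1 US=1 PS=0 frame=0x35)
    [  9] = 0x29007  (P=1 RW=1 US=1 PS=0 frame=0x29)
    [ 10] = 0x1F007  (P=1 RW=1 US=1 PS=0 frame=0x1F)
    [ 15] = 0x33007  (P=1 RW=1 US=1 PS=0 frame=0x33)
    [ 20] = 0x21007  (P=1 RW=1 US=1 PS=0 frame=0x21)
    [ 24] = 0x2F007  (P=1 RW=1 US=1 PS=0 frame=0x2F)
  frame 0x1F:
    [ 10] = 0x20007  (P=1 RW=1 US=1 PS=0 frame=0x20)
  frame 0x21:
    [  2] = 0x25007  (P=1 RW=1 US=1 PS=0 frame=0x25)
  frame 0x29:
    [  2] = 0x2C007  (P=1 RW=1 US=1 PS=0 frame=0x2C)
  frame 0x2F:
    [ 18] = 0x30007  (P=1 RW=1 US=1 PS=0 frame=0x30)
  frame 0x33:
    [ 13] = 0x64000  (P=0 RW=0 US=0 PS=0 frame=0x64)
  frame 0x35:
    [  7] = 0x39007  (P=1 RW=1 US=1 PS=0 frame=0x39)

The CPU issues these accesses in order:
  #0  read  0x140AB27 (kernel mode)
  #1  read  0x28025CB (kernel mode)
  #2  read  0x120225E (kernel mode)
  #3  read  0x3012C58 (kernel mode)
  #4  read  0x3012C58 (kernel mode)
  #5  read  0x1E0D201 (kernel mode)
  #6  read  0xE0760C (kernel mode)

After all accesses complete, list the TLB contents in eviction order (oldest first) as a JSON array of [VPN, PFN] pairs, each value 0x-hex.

Per-access translation:
#0 VA=0x140AB27 (r,kernel):
  L0: frame=0x1E idx=10 entry=0x1F007 [P=1 RW=1 US=1 PS=0]
  L1: frame=0x1F idx=10 entry=0x20007 [P=1 RW=1 US=1 PS=0]
  → PA=0x20B27  (2 entries read)
#1 VA=0x28025CB (r,kernel):
  L0: frame=0x1E idx=20 entry=0x21007 [P=1 RW=1 US=1 PS=0]
  L1: frame=0x21 idx=2 entry=0x25007 [P=1 RW=1 US=1 PS=0]
  → PA=0x255CB  (2 entries read)
#2 VA=0x120225E (r,kernel):
  L0: frame=0x1E idx=9 entry=0x29007 [P=1 RW=1 US=1 PS=0]
  L1: frame=0x29 idx=2 entry=0x2C007 [P=1 RW=1 US=1 PS=0]
  → PA=0x2C25E  (2 entries read)
#3 VA=0x3012C58 (r,kernel):
  L0: frame=0x1E idx=24 entry=0x2F007 [P=1 RW=1 US=1 PS=0]
  L1: frame=0x2F idx=18 entry=0x30007 [P=1 RW=1 US=1 PS=0]
  → PA=0x30C58  (2 entries read)
#4 VA=0x3012C58 (r,kernel):
  TLB hit vpn=0x3012 → PA=0x30C58
#5 VA=0x1E0D201 (r,kernel):
  L0: frame=0x1E idx=15 entry=0x33007 [P=1 RW=1 US=1 PS=0]
  L1: frame=0x33 idx=13 entry=0x64000 [P=0 RW=0 US=0 PS=0]
  ⇒ fault: PAGE_NOT_PRESENT  — 2 lookups
#6 VA=0xE0760C (r,kernel):
  L0: frame=0x1E idx=7 entry=0x35007 [P=1 RW=1 US=1 PS=0]
  L1: frame=0x35 idx=7 entry=0x39007 [P=1 RW=1 US=1 PS=0]
  → PA=0x3960C  (2 entries read)

TLB: [["0x2802", "0x25"], ["0x1202", "0x2C"], ["0x3012", "0x30"], ["0xE07", "0x39"]]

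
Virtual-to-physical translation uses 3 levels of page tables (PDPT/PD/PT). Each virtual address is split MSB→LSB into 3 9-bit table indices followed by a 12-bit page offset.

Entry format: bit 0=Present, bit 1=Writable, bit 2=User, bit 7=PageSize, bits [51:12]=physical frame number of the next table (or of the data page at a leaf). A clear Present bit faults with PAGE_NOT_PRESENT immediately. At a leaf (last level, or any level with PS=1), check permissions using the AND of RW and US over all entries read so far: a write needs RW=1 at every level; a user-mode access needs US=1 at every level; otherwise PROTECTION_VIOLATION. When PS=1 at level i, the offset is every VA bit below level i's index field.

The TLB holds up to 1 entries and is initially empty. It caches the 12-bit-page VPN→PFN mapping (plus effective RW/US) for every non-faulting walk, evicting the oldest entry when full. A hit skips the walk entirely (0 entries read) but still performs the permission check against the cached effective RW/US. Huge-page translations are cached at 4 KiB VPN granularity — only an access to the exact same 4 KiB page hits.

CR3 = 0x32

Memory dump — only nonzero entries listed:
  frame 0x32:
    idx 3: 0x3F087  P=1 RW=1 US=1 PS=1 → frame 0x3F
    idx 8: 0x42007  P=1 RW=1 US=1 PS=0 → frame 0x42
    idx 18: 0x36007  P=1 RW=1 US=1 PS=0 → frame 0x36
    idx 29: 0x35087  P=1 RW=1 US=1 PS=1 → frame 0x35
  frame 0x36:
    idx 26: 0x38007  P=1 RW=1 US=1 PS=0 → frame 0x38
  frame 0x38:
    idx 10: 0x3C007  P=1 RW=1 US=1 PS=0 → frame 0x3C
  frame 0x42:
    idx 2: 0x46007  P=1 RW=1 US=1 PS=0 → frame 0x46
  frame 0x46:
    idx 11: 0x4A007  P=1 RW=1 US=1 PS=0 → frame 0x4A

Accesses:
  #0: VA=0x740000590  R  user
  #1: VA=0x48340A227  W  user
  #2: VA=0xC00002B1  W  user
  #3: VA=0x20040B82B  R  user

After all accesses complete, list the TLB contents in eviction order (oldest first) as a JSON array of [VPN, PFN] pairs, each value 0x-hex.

Walk each access:
#0 VA=0x740000590 (r,user):
  L0 @0x32[29] → 0x35087  P=1,RW=1,US=1,PS=1
  ⇒ phys 0x35590 (huge @L0)  [1 reads]
#1 VA=0x48340A227 (w,user):
  L0 @0x32[18] → 0x36007  P=1,RW=1,US=1,PS=0
  L1 @0x36[26] → 0x38007  P=1,RW=1,US=1,PS=0
  L2 @0x38[10] → 0x3C007  P=1,RW=1,US=1,PS=0
  ⇒ phys 0x3C227  [3 reads]
#2 VA=0xC00002B1 (w,user):
  L0 @0x32[3] → 0x3F087  P=1,RW=1,US=1,PS=1
  ⇒ phys 0x3F2B1 (huge @L0)  [1 reads]
#3 VA=0x20040B82B (r,user):
  L0 @0x32[8] → 0x42007  P=1,RW=1,US=1,PS=0
  L1 @0x42[2] → 0x46007  P=1,RW=1,US=1,PS=0
  L2 @0x46[11] → 0x4A007  P=1,RW=1,US=1,PS=0
  ⇒ phys 0x4A82B  [3 reads]

TLB: [["0x20040B", "0x4A"]]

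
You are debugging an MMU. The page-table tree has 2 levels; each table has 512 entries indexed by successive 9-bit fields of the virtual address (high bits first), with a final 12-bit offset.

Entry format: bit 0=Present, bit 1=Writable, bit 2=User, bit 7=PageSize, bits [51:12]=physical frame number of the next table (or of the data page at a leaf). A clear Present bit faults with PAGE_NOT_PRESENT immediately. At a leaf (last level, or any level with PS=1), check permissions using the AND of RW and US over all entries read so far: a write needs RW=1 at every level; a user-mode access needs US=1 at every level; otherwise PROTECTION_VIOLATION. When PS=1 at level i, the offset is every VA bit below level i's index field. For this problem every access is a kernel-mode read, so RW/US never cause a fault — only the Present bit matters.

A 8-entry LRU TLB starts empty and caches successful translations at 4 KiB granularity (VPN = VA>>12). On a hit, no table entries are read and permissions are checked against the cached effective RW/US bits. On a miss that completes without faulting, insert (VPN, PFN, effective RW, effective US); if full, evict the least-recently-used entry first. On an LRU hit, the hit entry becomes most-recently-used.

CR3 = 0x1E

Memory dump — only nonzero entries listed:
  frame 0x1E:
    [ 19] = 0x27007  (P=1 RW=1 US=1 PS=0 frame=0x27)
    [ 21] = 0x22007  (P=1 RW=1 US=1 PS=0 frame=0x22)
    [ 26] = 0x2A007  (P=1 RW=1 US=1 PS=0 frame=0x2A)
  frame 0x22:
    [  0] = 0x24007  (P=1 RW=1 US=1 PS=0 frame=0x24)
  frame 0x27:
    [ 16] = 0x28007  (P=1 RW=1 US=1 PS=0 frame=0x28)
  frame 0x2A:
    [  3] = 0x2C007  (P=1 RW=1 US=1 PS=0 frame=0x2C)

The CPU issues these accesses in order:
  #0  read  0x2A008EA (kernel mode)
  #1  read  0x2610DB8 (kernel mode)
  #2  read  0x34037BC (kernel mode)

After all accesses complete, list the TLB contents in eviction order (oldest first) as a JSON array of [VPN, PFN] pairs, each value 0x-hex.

Per-access translation:
#0 VA=0x2A008EA (r,kernel):
  L0: frame=0x1E idx=21 entry=0x22007 [P=1 RW=1 US=1 PS=0]
  L1: frame=0x22 idx=0 entry=0x24007 [P=1 RW=1 US=1 PS=0]
  → PA=0x248EA  (2 entries read)
#1 VA=0x2610DB8 (r,kernel):
  L0: frame=0x1E idx=19 entry=0x27007 [P=1 RW=1 US=1 PS=0]
  L1: frame=0x27 idx=16 entry=0x28007 [P=1 RW=1 US=1 PS=0]
  → PA=0x28DB8  (2 entries read)
#2 VA=0x34037BC (r,kernel):
  L0: frame=0x1E idx=26 entry=0x2A007 [P=1 RW=1 US=1 PS=0]
  L1: frame=0x2A idx=3 entry=0x2C007 [P=1 RW=1 US=1 PS=0]
  → PA=0x2C7BC  (2 entries read)

TLB: [["0x2A00", "0x24"], ["0x2610", "0x28"], ["0x3403", "0x2C"]]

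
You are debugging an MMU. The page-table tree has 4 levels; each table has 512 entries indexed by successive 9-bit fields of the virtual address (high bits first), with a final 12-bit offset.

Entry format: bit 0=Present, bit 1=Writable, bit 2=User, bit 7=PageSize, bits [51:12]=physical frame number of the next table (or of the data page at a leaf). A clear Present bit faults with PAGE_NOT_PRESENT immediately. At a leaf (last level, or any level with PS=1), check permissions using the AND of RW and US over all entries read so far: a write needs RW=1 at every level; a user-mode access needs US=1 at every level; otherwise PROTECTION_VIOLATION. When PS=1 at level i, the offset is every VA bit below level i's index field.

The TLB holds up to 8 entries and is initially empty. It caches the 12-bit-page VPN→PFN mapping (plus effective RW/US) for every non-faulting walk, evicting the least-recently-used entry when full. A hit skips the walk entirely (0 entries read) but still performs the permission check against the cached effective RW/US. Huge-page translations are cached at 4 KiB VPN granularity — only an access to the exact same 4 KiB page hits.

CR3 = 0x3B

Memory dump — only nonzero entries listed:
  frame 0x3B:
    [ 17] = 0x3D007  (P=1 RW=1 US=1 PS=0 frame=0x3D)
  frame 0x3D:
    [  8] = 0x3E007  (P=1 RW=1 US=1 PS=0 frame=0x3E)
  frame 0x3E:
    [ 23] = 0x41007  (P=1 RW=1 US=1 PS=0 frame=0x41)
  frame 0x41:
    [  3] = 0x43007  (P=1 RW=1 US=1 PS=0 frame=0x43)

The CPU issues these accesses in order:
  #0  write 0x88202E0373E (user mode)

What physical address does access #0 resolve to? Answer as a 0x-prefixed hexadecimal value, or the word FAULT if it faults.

Trace:
#0 VA=0x88202E0373E (w,user):
  L0 @0x3B[17] → 0x3D007  P=1,RW=1,US=1,PS=0
  L1 @0x3D[8] → 0x3E007  P=1,RW=1,US=1,PS=0
  L2 @0x3E[23] → 0x41007  P=1,RW=1,US=1,PS=0
  L3 @0x41[3] → 0x43007  P=1,RW=1,US=1,PS=0
  → PA=0x4373E  (4 entries read)

Access #0 PA: 0x4373E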